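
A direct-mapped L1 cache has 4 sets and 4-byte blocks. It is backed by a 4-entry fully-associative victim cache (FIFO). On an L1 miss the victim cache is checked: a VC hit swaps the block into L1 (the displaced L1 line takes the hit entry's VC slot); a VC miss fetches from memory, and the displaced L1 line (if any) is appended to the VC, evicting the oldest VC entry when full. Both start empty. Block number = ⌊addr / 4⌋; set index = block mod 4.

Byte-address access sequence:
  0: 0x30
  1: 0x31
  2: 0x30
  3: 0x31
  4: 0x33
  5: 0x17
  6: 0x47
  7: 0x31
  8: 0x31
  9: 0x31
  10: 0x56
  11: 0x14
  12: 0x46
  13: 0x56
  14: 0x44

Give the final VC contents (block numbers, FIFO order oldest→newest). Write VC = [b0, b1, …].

0: 0x30 (blk 12, set 0) → MISS  vc=[]
1: 0x31 (blk 12, set 0) → L1-HIT  vc=[]
2: 0x30 (blk 12, set 0) → L1-HIT  vc=[]
3: 0x31 (blk 12, set 0) → L1-HIT  vc=[]
4: 0x33 (blk 12, set 0) → L1-HIT  vc=[]
5: 0x17 (blk 5, set 1) → MISS  vc=[]
6: 0x47 (blk 17, set 1) → MISS  vc=[5]
7: 0x31 (blk 12, set 0) → L1-HIT  vc=[5]
8: 0x31 (blk 12, set 0) → L1-HIT  vc=[5]
9: 0x31 (blk 12, set 0) → L1-HIT  vc=[5]
10: 0x56 (blk 21, set 1) → MISS  vc=[5, 17]
11: 0x14 (blk 5, set 1) → VC-HIT  vc=[21, 17]
12: 0x46 (blk 17, set 1) → VC-HIT  vc=[21, 5]
13: 0x56 (blk 21, set 1) → VC-HIT  vc=[17, 5]
14: 0x44 (blk 17, set 1) → VC-HIT  vc=[21, 5]

VC = [21, 5]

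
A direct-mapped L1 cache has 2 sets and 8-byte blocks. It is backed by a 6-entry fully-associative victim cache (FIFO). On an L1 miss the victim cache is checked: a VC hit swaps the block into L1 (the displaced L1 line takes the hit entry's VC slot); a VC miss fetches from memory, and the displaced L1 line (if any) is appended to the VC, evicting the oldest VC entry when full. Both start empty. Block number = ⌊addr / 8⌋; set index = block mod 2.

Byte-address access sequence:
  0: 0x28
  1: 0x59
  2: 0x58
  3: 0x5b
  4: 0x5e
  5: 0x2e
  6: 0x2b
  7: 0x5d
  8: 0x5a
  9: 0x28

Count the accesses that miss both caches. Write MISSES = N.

MISSES = 2

0: 0x28 (blk 5, set 1) → MISS  vc=[]
1: 0x59 (blk 11, set 1) → MISS  vc=[5]
2: 0x58 (blk 11, set 1) → L1-HIT  vc=[5]
3: 0x5b (blk 11, set 1) → L1-HIT  vc=[5]
4: 0x5e (blk 11, set 1) → L1-HIT  vc=[5]
5: 0x2e (blk 5, set 1) → VC-HIT  vc=[11]
6: 0x2b (blk 5, set 1) → L1-HIT  vc=[11]
7: 0x5d (blk 11, set 1) → VC-HIT  vc=[5]
8: 0x5a (blk 11, set 1) → L1-HIT  vc=[5]
9: 0x28 (blk 5, set 1) → VC-HIT  vc=[11]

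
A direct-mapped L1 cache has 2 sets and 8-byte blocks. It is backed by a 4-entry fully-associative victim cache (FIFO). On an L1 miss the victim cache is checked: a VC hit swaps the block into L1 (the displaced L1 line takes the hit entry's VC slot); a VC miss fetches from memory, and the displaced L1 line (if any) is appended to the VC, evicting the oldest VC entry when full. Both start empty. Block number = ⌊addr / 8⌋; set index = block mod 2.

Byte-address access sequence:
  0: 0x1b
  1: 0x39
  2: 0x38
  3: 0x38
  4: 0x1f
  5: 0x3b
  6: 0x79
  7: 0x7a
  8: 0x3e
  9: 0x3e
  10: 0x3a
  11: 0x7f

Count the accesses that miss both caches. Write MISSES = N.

MISSES = 3

  [0] addr=0x1b blk=3 s=1: MISS | VC []
  [1] addr=0x39 blk=7 s=1: MISS | VC [3]
  [2] addr=0x38 blk=7 s=1: L1-HIT | VC [3]
  [3] addr=0x38 blk=7 s=1: L1-HIT | VC [3]
  [4] addr=0x1f blk=3 s=1: VC-HIT | VC [7]
  [5] addr=0x3b blk=7 s=1: VC-HIT | VC [3]
  [6] addr=0x79 blk=15 s=1: MISS | VC [3, 7]
  [7] addr=0x7a blk=15 s=1: L1-HIT | VC [3, 7]
  [8] addr=0x3e blk=7 s=1: VC-HIT | VC [3, 15]
  [9] addr=0x3e blk=7 s=1: L1-HIT | VC [3, 15]
  [10] addr=0x3a blk=7 s=1: L1-HIT | VC [3, 15]
  [11] addr=0x7f blk=15 s=1: VC-HIT | VC [3, 7]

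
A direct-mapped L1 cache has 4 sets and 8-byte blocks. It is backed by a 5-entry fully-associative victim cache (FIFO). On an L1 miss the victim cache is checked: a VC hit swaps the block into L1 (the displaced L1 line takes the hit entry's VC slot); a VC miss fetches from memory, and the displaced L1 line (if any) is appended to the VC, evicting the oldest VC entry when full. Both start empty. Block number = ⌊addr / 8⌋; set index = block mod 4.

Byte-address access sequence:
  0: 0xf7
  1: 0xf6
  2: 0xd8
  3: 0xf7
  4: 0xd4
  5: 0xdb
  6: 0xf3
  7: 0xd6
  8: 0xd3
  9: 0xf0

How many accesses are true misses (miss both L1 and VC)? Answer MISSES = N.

MISSES = 3

0: 0xf7 (blk 30, set 2) → MISS  vc=[]
1: 0xf6 (blk 30, set 2) → L1-HIT  vc=[]
2: 0xd8 (blk 27, set 3) → MISS  vc=[]
3: 0xf7 (blk 30, set 2) → L1-HIT  vc=[]
4: 0xd4 (blk 26, set 2) → MISS  vc=[30]
5: 0xdb (blk 27, set 3) → L1-HIT  vc=[30]
6: 0xf3 (blk 30, set 2) → VC-HIT  vc=[26]
7: 0xd6 (blk 26, set 2) → VC-HIT  vc=[30]
8: 0xd3 (blk 26, set 2) → L1-HIT  vc=[30]
9: 0xf0 (blk 30, set 2) → VC-HIT  vc=[26]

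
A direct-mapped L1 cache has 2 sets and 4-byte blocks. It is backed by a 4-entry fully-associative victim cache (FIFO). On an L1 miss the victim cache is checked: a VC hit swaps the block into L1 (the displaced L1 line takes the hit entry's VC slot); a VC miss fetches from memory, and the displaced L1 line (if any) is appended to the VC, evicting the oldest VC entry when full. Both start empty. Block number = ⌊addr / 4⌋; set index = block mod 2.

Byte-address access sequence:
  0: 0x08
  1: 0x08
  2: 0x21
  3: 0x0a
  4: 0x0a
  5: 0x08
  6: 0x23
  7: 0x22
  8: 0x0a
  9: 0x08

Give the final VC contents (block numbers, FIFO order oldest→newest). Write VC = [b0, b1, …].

VC = [8]

  [0] addr=0x8 blk=2 s=0: MISS | VC []
  [1] addr=0x8 blk=2 s=0: L1-HIT | VC []
  [2] addr=0x21 blk=8 s=0: MISS | VC [2]
  [3] addr=0xa blk=2 s=0: VC-HIT | VC [8]
  [4] addr=0xa blk=2 s=0: L1-HIT | VC [8]
  [5] addr=0x8 blk=2 s=0: L1-HIT | VC [8]
  [6] addr=0x23 blk=8 s=0: VC-HIT | VC [2]
  [7] addr=0x22 blk=8 s=0: L1-HIT | VC [2]
  [8] addr=0xa blk=2 s=0: VC-HIT | VC [8]
  [9] addr=0x8 blk=2 s=0: L1-HIT | VC [8]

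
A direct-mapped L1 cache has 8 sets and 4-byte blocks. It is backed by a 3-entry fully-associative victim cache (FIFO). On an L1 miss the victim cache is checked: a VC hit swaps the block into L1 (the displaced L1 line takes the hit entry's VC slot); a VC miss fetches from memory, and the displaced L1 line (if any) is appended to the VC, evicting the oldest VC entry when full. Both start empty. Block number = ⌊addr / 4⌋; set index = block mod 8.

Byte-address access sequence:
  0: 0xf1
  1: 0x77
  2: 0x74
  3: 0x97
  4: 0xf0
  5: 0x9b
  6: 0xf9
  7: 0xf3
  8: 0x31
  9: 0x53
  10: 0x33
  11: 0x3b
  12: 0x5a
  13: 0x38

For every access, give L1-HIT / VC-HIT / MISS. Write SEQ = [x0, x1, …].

0: 0xf1 (blk 60, set 4) → MISS  vc=[]
1: 0x77 (blk 29, set 5) → MISS  vc=[]
2: 0x74 (blk 29, set 5) → L1-HIT  vc=[]
3: 0x97 (blk 37, set 5) → MISS  vc=[29]
4: 0xf0 (blk 60, set 4) → L1-HIT  vc=[29]
5: 0x9b (blk 38, set 6) → MISS  vc=[29]
6: 0xf9 (blk 62, set 6) → MISS  vc=[29, 38]
7: 0xf3 (blk 60, set 4) → L1-HIT  vc=[29, 38]
8: 0x31 (blk 12, set 4) → MISS  vc=[29, 38, 60]
9: 0x53 (blk 20, set 4) → MISS  vc=[38, 60, 12]
10: 0x33 (blk 12, set 4) → VC-HIT  vc=[38, 60, 20]
11: 0x3b (blk 14, set 6) → MISS  vc=[60, 20, 62]
12: 0x5a (blk 22, set 6) → MISS  vc=[20, 62, 14]
13: 0x38 (blk 14, set 6) → VC-HIT  vc=[20, 62, 22]

SEQ = [MISS, MISS, L1-HIT, MISS, L1-HIT, MISS, MISS, L1-HIT, MISS, MISS, VC-HIT, MISS, MISS, VC-HIT]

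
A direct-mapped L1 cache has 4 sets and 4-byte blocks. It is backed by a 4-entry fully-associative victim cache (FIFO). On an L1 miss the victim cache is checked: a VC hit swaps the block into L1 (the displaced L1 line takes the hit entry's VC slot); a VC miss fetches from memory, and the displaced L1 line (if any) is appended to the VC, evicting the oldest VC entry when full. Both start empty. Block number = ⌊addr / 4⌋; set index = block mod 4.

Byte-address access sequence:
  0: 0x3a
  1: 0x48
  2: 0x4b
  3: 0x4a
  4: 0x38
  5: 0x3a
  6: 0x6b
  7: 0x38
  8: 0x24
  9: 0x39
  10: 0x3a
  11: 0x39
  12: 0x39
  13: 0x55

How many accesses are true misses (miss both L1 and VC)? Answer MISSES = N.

#0 0x3a→b14/s2 MISS; vc=[]
#1 0x48→b18/s2 MISS; vc=[14]
#2 0x4b→b18/s2 L1-HIT; vc=[14]
#3 0x4a→b18/s2 L1-HIT; vc=[14]
#4 0x38→b14/s2 VC-HIT; vc=[18]
#5 0x3a→b14/s2 L1-HIT; vc=[18]
#6 0x6b→b26/s2 MISS; vc=[18,14]
#7 0x38→b14/s2 VC-HIT; vc=[18,26]
#8 0x24→b9/s1 MISS; vc=[18,26]
#9 0x39→b14/s2 L1-HIT; vc=[18,26]
#10 0x3a→b14/s2 L1-HIT; vc=[18,26]
#11 0x39→b14/s2 L1-HIT; vc=[18,26]
#12 0x39→b14/s2 L1-HIT; vc=[18,26]
#13 0x55→b21/s1 MISS; vc=[18,26,9]

MISSES = 5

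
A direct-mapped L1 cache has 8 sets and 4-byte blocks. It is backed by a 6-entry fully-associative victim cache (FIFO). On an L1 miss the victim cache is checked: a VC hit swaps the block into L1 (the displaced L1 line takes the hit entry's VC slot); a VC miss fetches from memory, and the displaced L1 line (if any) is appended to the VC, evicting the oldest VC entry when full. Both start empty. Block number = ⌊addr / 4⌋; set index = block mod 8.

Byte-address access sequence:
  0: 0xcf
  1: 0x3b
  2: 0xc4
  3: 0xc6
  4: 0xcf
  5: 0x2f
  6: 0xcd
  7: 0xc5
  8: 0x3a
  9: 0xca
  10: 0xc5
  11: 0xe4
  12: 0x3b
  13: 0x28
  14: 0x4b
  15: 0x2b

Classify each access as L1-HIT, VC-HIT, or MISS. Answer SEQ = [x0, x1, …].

  [0] addr=0xcf blk=51 s=3: MISS | VC []
  [1] addr=0x3b blk=14 s=6: MISS | VC []
  [2] addr=0xc4 blk=49 s=1: MISS | VC []
  [3] addr=0xc6 blk=49 s=1: L1-HIT | VC []
  [4] addr=0xcf blk=51 s=3: L1-HIT | VC []
  [5] addr=0x2f blk=11 s=3: MISS | VC [51]
  [6] addr=0xcd blk=51 s=3: VC-HIT | VC [11]
  [7] addr=0xc5 blk=49 s=1: L1-HIT | VC [11]
  [8] addr=0x3a blk=14 s=6: L1-HIT | VC [11]
  [9] addr=0xca blk=50 s=2: MISS | VC [11]
  [10] addr=0xc5 blk=49 s=1: L1-HIT | VC [11]
  [11] addr=0xe4 blk=57 s=1: MISS | VC [11, 49]
  [12] addr=0x3b blk=14 s=6: L1-HIT | VC [11, 49]
  [13] addr=0x28 blk=10 s=2: MISS | VC [11, 49, 50]
  [14] addr=0x4b blk=18 s=2: MISS | VC [11, 49, 50, 10]
  [15] addr=0x2b blk=10 s=2: VC-HIT | VC [11, 49, 50, 18]

SEQ = [MISS, MISS, MISS, L1-HIT, L1-HIT, MISS, VC-HIT, L1-HIT, L1-HIT, MISS, L1-HIT, MISS, L1-HIT, MISS, MISS, VC-HIT]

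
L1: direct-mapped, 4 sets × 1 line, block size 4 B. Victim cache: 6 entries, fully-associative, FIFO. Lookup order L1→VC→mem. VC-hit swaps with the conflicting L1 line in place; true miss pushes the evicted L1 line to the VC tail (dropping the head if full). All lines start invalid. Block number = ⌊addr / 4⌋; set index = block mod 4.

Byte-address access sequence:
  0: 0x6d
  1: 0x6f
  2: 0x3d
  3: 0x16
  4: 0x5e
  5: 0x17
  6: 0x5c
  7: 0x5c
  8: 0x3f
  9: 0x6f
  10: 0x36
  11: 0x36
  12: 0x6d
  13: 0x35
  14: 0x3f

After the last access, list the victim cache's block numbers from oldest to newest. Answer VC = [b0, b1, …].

  [0] addr=0x6d blk=27 s=3: MISS | VC []
  [1] addr=0x6f blk=27 s=3: L1-HIT | VC []
  [2] addr=0x3d blk=15 s=3: MISS | VC [27]
  [3] addr=0x16 blk=5 s=1: MISS | VC [27]
  [4] addr=0x5e blk=23 s=3: MISS | VC [27, 15]
  [5] addr=0x17 blk=5 s=1: L1-HIT | VC [27, 15]
  [6] addr=0x5c blk=23 s=3: L1-HIT | VC [27, 15]
  [7] addr=0x5c blk=23 s=3: L1-HIT | VC [27, 15]
  [8] addr=0x3f blk=15 s=3: VC-HIT | VC [27, 23]
  [9] addr=0x6f blk=27 s=3: VC-HIT | VC [15, 23]
  [10] addr=0x36 blk=13 s=1: MISS | VC [15, 23, 5]
  [11] addr=0x36 blk=13 s=1: L1-HIT | VC [15, 23, 5]
  [12] addr=0x6d blk=27 s=3: L1-HIT | VC [15, 23, 5]
  [13] addr=0x35 blk=13 s=1: L1-HIT | VC [15, 23, 5]
  [14] addr=0x3f blk=15 s=3: VC-HIT | VC [27, 23, 5]

VC = [27, 23, 5]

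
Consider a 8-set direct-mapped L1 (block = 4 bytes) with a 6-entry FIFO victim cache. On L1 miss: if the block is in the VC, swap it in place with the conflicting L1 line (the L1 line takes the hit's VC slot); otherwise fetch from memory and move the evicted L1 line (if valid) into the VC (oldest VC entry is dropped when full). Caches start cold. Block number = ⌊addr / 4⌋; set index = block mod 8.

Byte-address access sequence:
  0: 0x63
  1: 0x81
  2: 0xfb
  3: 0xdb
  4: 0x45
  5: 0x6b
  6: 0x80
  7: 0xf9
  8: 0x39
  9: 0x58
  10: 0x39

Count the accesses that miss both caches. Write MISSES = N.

MISSES = 8

  [0] addr=0x63 blk=24 s=0: MISS | VC []
  [1] addr=0x81 blk=32 s=0: MISS | VC [24]
  [2] addr=0xfb blk=62 s=6: MISS | VC [24]
  [3] addr=0xdb blk=54 s=6: MISS | VC [24, 62]
  [4] addr=0x45 blk=17 s=1: MISS | VC [24, 62]
  [5] addr=0x6b blk=26 s=2: MISS | VC [24, 62]
  [6] addr=0x80 blk=32 s=0: L1-HIT | VC [24, 62]
  [7] addr=0xf9 blk=62 s=6: VC-HIT | VC [24, 54]
  [8] addr=0x39 blk=14 s=6: MISS | VC [24, 54, 62]
  [9] addr=0x58 blk=22 s=6: MISS | VC [24, 54, 62, 14]
  [10] addr=0x39 blk=14 s=6: VC-HIT | VC [24, 54, 62, 22]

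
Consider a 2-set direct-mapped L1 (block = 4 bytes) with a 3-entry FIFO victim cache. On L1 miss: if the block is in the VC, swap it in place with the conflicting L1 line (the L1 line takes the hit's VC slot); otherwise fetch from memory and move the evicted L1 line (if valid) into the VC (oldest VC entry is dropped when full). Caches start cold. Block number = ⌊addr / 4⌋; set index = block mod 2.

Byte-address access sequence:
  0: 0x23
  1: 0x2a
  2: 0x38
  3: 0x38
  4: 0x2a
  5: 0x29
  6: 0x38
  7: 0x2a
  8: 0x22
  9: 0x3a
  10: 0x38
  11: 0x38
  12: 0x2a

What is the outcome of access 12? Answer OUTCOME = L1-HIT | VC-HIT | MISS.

OUTCOME = VC-HIT

  [0] addr=0x23 blk=8 s=0: MISS | VC []
  [1] addr=0x2a blk=10 s=0: MISS | VC [8]
  [2] addr=0x38 blk=14 s=0: MISS | VC [8, 10]
  [3] addr=0x38 blk=14 s=0: L1-HIT | VC [8, 10]
  [4] addr=0x2a blk=10 s=0: VC-HIT | VC [8, 14]
  [5] addr=0x29 blk=10 s=0: L1-HIT | VC [8, 14]
  [6] addr=0x38 blk=14 s=0: VC-HIT | VC [8, 10]
  [7] addr=0x2a blk=10 s=0: VC-HIT | VC [8, 14]
  [8] addr=0x22 blk=8 s=0: VC-HIT | VC [10, 14]
  [9] addr=0x3a blk=14 s=0: VC-HIT | VC [10, 8]
  [10] addr=0x38 blk=14 s=0: L1-HIT | VC [10, 8]
  [11] addr=0x38 blk=14 s=0: L1-HIT | VC [10, 8]
  [12] addr=0x2a blk=10 s=0: VC-HIT | VC [14, 8]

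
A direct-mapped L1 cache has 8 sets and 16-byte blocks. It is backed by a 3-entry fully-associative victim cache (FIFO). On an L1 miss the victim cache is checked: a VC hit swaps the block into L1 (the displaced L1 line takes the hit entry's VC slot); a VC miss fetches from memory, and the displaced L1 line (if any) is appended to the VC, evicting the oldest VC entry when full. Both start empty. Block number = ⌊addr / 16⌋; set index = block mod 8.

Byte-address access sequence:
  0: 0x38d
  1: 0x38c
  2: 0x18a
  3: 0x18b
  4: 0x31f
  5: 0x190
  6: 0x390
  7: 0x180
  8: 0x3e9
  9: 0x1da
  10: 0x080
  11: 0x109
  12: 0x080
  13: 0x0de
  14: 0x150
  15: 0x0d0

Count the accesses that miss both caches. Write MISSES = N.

0: 0x38d (blk 56, set 0) → MISS  vc=[]
1: 0x38c (blk 56, set 0) → L1-HIT  vc=[]
2: 0x18a (blk 24, set 0) → MISS  vc=[56]
3: 0x18b (blk 24, set 0) → L1-HIT  vc=[56]
4: 0x31f (blk 49, set 1) → MISS  vc=[56]
5: 0x190 (blk 25, set 1) → MISS  vc=[56, 49]
6: 0x390 (blk 57, set 1) → MISS  vc=[56, 49, 25]
7: 0x180 (blk 24, set 0) → L1-HIT  vc=[56, 49, 25]
8: 0x3e9 (blk 62, set 6) → MISS  vc=[56, 49, 25]
9: 0x1da (blk 29, set 5) → MISS  vc=[56, 49, 25]
10: 0x80 (blk 8, set 0) → MISS  vc=[49, 25, 24]
11: 0x109 (blk 16, set 0) → MISS  vc=[25, 24, 8]
12: 0x80 (blk 8, set 0) → VC-HIT  vc=[25, 24, 16]
13: 0xde (blk 13, set 5) → MISS  vc=[24, 16, 29]
14: 0x150 (blk 21, set 5) → MISS  vc=[16, 29, 13]
15: 0xd0 (blk 13, set 5) → VC-HIT  vc=[16, 29, 21]

MISSES = 11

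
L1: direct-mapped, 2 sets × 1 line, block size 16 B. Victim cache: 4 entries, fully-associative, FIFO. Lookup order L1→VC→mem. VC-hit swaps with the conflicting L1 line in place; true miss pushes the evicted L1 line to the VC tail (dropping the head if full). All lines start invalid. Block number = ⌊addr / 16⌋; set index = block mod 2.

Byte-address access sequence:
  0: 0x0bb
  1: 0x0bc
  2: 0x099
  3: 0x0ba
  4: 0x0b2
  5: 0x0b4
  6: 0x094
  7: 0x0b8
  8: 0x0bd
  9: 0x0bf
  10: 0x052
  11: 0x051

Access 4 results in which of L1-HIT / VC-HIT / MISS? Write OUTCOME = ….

0: 0xbb (blk 11, set 1) → MISS  vc=[]
1: 0xbc (blk 11, set 1) → L1-HIT  vc=[]
2: 0x99 (blk 9, set 1) → MISS  vc=[11]
3: 0xba (blk 11, set 1) → VC-HIT  vc=[9]
4: 0xb2 (blk 11, set 1) → L1-HIT  vc=[9]
5: 0xb4 (blk 11, set 1) → L1-HIT  vc=[9]
6: 0x94 (blk 9, set 1) → VC-HIT  vc=[11]
7: 0xb8 (blk 11, set 1) → VC-HIT  vc=[9]
8: 0xbd (blk 11, set 1) → L1-HIT  vc=[9]
9: 0xbf (blk 11, set 1) → L1-HIT  vc=[9]
10: 0x52 (blk 5, set 1) → MISS  vc=[9, 11]
11: 0x51 (blk 5, set 1) → L1-HIT  vc=[9, 11]

OUTCOME = L1-HIT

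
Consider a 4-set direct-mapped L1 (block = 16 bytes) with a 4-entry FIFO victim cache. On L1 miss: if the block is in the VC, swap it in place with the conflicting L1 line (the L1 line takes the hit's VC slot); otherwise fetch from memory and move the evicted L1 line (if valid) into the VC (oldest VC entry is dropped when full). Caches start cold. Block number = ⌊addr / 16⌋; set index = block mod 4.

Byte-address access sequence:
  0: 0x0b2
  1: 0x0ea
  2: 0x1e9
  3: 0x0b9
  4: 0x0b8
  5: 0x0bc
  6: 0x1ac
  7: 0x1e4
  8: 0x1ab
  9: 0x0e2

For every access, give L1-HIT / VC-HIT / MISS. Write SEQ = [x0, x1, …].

SEQ = [MISS, MISS, MISS, L1-HIT, L1-HIT, L1-HIT, MISS, VC-HIT, VC-HIT, VC-HIT]

0: 0xb2 (blk 11, set 3) → MISS  vc=[]
1: 0xea (blk 14, set 2) → MISS  vc=[]
2: 0x1e9 (blk 30, set 2) → MISS  vc=[14]
3: 0xb9 (blk 11, set 3) → L1-HIT  vc=[14]
4: 0xb8 (blk 11, set 3) → L1-HIT  vc=[14]
5: 0xbc (blk 11, set 3) → L1-HIT  vc=[14]
6: 0x1ac (blk 26, set 2) → MISS  vc=[14, 30]
7: 0x1e4 (blk 30, set 2) → VC-HIT  vc=[14, 26]
8: 0x1ab (blk 26, set 2) → VC-HIT  vc=[14, 30]
9: 0xe2 (blk 14, set 2) → VC-HIT  vc=[26, 30]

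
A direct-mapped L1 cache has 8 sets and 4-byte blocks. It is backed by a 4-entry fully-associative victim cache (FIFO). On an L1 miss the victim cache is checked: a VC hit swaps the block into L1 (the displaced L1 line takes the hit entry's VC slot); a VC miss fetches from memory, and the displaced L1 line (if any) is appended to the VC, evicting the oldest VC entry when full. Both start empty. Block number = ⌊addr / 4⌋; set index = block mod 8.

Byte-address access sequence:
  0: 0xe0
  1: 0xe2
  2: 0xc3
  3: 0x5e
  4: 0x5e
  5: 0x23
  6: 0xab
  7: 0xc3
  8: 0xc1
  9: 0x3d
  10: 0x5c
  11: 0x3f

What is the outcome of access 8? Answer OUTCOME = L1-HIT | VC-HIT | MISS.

OUTCOME = L1-HIT

  [0] addr=0xe0 blk=56 s=0: MISS | VC []
  [1] addr=0xe2 blk=56 s=0: L1-HIT | VC []
  [2] addr=0xc3 blk=48 s=0: MISS | VC [56]
  [3] addr=0x5e blk=23 s=7: MISS | VC [56]
  [4] addr=0x5e blk=23 s=7: L1-HIT | VC [56]
  [5] addr=0x23 blk=8 s=0: MISS | VC [56, 48]
  [6] addr=0xab blk=42 s=2: MISS | VC [56, 48]
  [7] addr=0xc3 blk=48 s=0: VC-HIT | VC [56, 8]
  [8] addr=0xc1 blk=48 s=0: L1-HIT | VC [56, 8]
  [9] addr=0x3d blk=15 s=7: MISS | VC [56, 8, 23]
  [10] addr=0x5c blk=23 s=7: VC-HIT | VC [56, 8, 15]
  [11] addr=0x3f blk=15 s=7: VC-HIT | VC [56, 8, 23]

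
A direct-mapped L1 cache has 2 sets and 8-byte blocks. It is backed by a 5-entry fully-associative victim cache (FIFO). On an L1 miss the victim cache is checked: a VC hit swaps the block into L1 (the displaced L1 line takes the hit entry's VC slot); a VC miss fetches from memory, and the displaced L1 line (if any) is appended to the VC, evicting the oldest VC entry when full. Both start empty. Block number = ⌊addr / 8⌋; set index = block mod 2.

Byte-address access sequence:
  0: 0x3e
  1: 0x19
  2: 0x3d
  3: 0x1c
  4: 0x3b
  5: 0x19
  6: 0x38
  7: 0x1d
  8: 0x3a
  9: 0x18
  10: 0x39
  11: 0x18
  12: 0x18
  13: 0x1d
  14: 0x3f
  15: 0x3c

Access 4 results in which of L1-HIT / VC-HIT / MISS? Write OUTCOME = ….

  [0] addr=0x3e blk=7 s=1: MISS | VC []
  [1] addr=0x19 blk=3 s=1: MISS | VC [7]
  [2] addr=0x3d blk=7 s=1: VC-HIT | VC [3]
  [3] addr=0x1c blk=3 s=1: VC-HIT | VC [7]
  [4] addr=0x3b blk=7 s=1: VC-HIT | VC [3]
  [5] addr=0x19 blk=3 s=1: VC-HIT | VC [7]
  [6] addr=0x38 blk=7 s=1: VC-HIT | VC [3]
  [7] addr=0x1d blk=3 s=1: VC-HIT | VC [7]
  [8] addr=0x3a blk=7 s=1: VC-HIT | VC [3]
  [9] addr=0x18 blk=3 s=1: VC-HIT | VC [7]
  [10] addr=0x39 blk=7 s=1: VC-HIT | VC [3]
  [11] addr=0x18 blk=3 s=1: VC-HIT | VC [7]
  [12] addr=0x18 blk=3 s=1: L1-HIT | VC [7]
  [13] addr=0x1d blk=3 s=1: L1-HIT | VC [7]
  [14] addr=0x3f blk=7 s=1: VC-HIT | VC [3]
  [15] addr=0x3c blk=7 s=1: L1-HIT | VC [3]

OUTCOME = VC-HIT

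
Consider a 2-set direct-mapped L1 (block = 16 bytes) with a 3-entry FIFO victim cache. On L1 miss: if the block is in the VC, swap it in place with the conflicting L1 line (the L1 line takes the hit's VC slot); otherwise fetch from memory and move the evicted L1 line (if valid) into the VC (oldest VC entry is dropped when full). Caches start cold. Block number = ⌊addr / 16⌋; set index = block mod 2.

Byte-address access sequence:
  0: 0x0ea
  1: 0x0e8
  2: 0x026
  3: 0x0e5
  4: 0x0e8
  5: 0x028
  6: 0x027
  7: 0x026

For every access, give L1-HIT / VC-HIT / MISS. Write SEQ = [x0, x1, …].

SEQ = [MISS, L1-HIT, MISS, VC-HIT, L1-HIT, VC-HIT, L1-HIT, L1-HIT]

#0 0xea→b14/s0 MISS; vc=[]
#1 0xe8→b14/s0 L1-HIT; vc=[]
#2 0x26→b2/s0 MISS; vc=[14]
#3 0xe5→b14/s0 VC-HIT; vc=[2]
#4 0xe8→b14/s0 L1-HIT; vc=[2]
#5 0x28→b2/s0 VC-HIT; vc=[14]
#6 0x27→b2/s0 L1-HIT; vc=[14]
#7 0x26→b2/s0 L1-HIT; vc=[14]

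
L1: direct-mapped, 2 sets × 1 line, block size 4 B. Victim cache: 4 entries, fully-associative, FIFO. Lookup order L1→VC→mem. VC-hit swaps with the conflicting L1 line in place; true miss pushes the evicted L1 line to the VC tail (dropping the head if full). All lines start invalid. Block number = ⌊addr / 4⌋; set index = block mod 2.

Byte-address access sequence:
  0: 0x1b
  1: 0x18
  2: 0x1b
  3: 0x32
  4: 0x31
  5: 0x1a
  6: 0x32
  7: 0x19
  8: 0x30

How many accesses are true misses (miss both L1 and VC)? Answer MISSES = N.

MISSES = 2

  [0] addr=0x1b blk=6 s=0: MISS | VC []
  [1] addr=0x18 blk=6 s=0: L1-HIT | VC []
  [2] addr=0x1b blk=6 s=0: L1-HIT | VC []
  [3] addr=0x32 blk=12 s=0: MISS | VC [6]
  [4] addr=0x31 blk=12 s=0: L1-HIT | VC [6]
  [5] addr=0x1a blk=6 s=0: VC-HIT | VC [12]
  [6] addr=0x32 blk=12 s=0: VC-HIT | VC [6]
  [7] addr=0x19 blk=6 s=0: VC-HIT | VC [12]
  [8] addr=0x30 blk=12 s=0: VC-HIT | VC [6]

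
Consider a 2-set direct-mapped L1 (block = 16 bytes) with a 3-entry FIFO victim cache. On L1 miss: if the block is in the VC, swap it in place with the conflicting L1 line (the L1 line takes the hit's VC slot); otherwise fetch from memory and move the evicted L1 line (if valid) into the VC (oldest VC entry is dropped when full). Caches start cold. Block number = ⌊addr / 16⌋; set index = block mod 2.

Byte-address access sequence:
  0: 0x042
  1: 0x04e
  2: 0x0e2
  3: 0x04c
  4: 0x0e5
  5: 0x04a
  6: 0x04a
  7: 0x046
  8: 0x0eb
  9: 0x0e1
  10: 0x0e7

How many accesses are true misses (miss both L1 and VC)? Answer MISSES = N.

MISSES = 2

#0 0x42→b4/s0 MISS; vc=[]
#1 0x4e→b4/s0 L1-HIT; vc=[]
#2 0xe2→b14/s0 MISS; vc=[4]
#3 0x4c→b4/s0 VC-HIT; vc=[14]
#4 0xe5→b14/s0 VC-HIT; vc=[4]
#5 0x4a→b4/s0 VC-HIT; vc=[14]
#6 0x4a→b4/s0 L1-HIT; vc=[14]
#7 0x46→b4/s0 L1-HIT; vc=[14]
#8 0xeb→b14/s0 VC-HIT; vc=[4]
#9 0xe1→b14/s0 L1-HIT; vc=[4]
#10 0xe7→b14/s0 L1-HIT; vc=[4]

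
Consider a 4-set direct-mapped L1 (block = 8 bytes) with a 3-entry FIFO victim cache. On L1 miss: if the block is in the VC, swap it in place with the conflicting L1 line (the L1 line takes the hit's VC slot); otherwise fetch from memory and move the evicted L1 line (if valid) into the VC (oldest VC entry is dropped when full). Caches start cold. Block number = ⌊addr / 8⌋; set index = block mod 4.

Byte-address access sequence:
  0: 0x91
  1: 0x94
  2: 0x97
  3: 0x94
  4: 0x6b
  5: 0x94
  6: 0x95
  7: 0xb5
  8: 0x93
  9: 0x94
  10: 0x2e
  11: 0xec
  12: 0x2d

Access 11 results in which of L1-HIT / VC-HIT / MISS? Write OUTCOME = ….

  [0] addr=0x91 blk=18 s=2: MISS | VC []
  [1] addr=0x94 blk=18 s=2: L1-HIT | VC []
  [2] addr=0x97 blk=18 s=2: L1-HIT | VC []
  [3] addr=0x94 blk=18 s=2: L1-HIT | VC []
  [4] addr=0x6b blk=13 s=1: MISS | VC []
  [5] addr=0x94 blk=18 s=2: L1-HIT | VC []
  [6] addr=0x95 blk=18 s=2: L1-HIT | VC []
  [7] addr=0xb5 blk=22 s=2: MISS | VC [18]
  [8] addr=0x93 blk=18 s=2: VC-HIT | VC [22]
  [9] addr=0x94 blk=18 s=2: L1-HIT | VC [22]
  [10] addr=0x2e blk=5 s=1: MISS | VC [22, 13]
  [11] addr=0xec blk=29 s=1: MISS | VC [22, 13, 5]
  [12] addr=0x2d blk=5 s=1: VC-HIT | VC [22, 13, 29]

OUTCOME = MISS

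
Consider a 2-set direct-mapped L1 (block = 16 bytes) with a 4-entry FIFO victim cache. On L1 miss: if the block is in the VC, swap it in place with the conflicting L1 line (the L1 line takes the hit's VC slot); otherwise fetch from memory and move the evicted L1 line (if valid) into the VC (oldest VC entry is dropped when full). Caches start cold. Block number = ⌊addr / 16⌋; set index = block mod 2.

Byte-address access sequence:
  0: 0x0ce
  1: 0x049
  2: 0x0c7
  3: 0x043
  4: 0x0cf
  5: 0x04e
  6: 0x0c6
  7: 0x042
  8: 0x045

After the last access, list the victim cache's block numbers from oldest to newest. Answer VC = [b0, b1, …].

VC = [12]

0: 0xce (blk 12, set 0) → MISS  vc=[]
1: 0x49 (blk 4, set 0) → MISS  vc=[12]
2: 0xc7 (blk 12, set 0) → VC-HIT  vc=[4]
3: 0x43 (blk 4, set 0) → VC-HIT  vc=[12]
4: 0xcf (blk 12, set 0) → VC-HIT  vc=[4]
5: 0x4e (blk 4, set 0) → VC-HIT  vc=[12]
6: 0xc6 (blk 12, set 0) → VC-HIT  vc=[4]
7: 0x42 (blk 4, set 0) → VC-HIT  vc=[12]
8: 0x45 (blk 4, set 0) → L1-HIT  vc=[12]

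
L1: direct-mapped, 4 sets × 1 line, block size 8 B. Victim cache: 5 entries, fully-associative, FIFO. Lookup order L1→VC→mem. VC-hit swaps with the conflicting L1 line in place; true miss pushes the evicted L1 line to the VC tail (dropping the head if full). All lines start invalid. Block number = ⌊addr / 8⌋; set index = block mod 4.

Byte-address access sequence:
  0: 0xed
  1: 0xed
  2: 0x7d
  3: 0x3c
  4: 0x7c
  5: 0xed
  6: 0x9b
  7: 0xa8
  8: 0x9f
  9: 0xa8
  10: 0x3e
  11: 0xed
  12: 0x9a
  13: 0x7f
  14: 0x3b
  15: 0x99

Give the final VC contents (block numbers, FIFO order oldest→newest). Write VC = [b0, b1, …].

VC = [15, 7, 21]

0: 0xed (blk 29, set 1) → MISS  vc=[]
1: 0xed (blk 29, set 1) → L1-HIT  vc=[]
2: 0x7d (blk 15, set 3) → MISS  vc=[]
3: 0x3c (blk 7, set 3) → MISS  vc=[15]
4: 0x7c (blk 15, set 3) → VC-HIT  vc=[7]
5: 0xed (blk 29, set 1) → L1-HIT  vc=[7]
6: 0x9b (blk 19, set 3) → MISS  vc=[7, 15]
7: 0xa8 (blk 21, set 1) → MISS  vc=[7, 15, 29]
8: 0x9f (blk 19, set 3) → L1-HIT  vc=[7, 15, 29]
9: 0xa8 (blk 21, set 1) → L1-HIT  vc=[7, 15, 29]
10: 0x3e (blk 7, set 3) → VC-HIT  vc=[19, 15, 29]
11: 0xed (blk 29, set 1) → VC-HIT  vc=[19, 15, 21]
12: 0x9a (blk 19, set 3) → VC-HIT  vc=[7, 15, 21]
13: 0x7f (blk 15, set 3) → VC-HIT  vc=[7, 19, 21]
14: 0x3b (blk 7, set 3) → VC-HIT  vc=[15, 19, 21]
15: 0x99 (blk 19, set 3) → VC-HIT  vc=[15, 7, 21]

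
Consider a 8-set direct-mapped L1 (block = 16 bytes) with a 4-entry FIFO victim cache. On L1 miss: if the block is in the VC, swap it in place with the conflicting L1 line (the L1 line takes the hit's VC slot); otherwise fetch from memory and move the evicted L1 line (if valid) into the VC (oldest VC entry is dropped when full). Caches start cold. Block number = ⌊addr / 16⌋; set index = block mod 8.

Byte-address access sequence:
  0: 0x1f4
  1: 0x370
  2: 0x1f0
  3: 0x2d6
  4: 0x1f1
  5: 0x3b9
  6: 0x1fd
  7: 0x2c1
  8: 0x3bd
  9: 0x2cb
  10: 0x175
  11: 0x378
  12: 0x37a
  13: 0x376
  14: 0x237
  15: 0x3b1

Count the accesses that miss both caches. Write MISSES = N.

MISSES = 7

#0 0x1f4→b31/s7 MISS; vc=[]
#1 0x370→b55/s7 MISS; vc=[31]
#2 0x1f0→b31/s7 VC-HIT; vc=[55]
#3 0x2d6→b45/s5 MISS; vc=[55]
#4 0x1f1→b31/s7 L1-HIT; vc=[55]
#5 0x3b9→b59/s3 MISS; vc=[55]
#6 0x1fd→b31/s7 L1-HIT; vc=[55]
#7 0x2c1→b44/s4 MISS; vc=[55]
#8 0x3bd→b59/s3 L1-HIT; vc=[55]
#9 0x2cb→b44/s4 L1-HIT; vc=[55]
#10 0x175→b23/s7 MISS; vc=[55,31]
#11 0x378→b55/s7 VC-HIT; vc=[23,31]
#12 0x37a→b55/s7 L1-HIT; vc=[23,31]
#13 0x376→b55/s7 L1-HIT; vc=[23,31]
#14 0x237→b35/s3 MISS; vc=[23,31,59]
#15 0x3b1→b59/s3 VC-HIT; vc=[23,31,35]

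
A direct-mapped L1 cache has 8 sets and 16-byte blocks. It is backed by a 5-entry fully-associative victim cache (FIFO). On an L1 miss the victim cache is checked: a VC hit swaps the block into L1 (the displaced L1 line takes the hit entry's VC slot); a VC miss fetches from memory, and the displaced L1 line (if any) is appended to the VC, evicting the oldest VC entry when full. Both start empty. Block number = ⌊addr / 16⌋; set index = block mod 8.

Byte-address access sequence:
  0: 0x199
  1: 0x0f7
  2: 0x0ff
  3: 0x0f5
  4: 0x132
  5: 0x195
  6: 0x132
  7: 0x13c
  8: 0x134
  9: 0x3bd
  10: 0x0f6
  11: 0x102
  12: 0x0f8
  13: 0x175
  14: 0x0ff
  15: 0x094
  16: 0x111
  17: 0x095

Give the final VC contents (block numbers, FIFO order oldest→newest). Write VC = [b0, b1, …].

0: 0x199 (blk 25, set 1) → MISS  vc=[]
1: 0xf7 (blk 15, set 7) → MISS  vc=[]
2: 0xff (blk 15, set 7) → L1-HIT  vc=[]
3: 0xf5 (blk 15, set 7) → L1-HIT  vc=[]
4: 0x132 (blk 19, set 3) → MISS  vc=[]
5: 0x195 (blk 25, set 1) → L1-HIT  vc=[]
6: 0x132 (blk 19, set 3) → L1-HIT  vc=[]
7: 0x13c (blk 19, set 3) → L1-HIT  vc=[]
8: 0x134 (blk 19, set 3) → L1-HIT  vc=[]
9: 0x3bd (blk 59, set 3) → MISS  vc=[19]
10: 0xf6 (blk 15, set 7) → L1-HIT  vc=[19]
11: 0x102 (blk 16, set 0) → MISS  vc=[19]
12: 0xf8 (blk 15, set 7) → L1-HIT  vc=[19]
13: 0x175 (blk 23, set 7) → MISS  vc=[19, 15]
14: 0xff (blk 15, set 7) → VC-HIT  vc=[19, 23]
15: 0x94 (blk 9, set 1) → MISS  vc=[19, 23, 25]
16: 0x111 (blk 17, set 1) → MISS  vc=[19, 23, 25, 9]
17: 0x95 (blk 9, set 1) → VC-HIT  vc=[19, 23, 25, 17]

VC = [19, 23, 25, 17]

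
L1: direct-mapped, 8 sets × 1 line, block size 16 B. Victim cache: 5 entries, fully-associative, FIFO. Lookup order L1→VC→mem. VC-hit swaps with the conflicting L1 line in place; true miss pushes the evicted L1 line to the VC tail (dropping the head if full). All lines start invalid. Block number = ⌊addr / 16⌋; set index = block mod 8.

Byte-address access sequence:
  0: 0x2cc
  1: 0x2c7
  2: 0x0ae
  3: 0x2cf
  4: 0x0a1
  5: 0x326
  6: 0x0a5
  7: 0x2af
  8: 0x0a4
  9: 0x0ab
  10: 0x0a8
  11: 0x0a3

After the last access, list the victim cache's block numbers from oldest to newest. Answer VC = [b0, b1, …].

  [0] addr=0x2cc blk=44 s=4: MISS | VC []
  [1] addr=0x2c7 blk=44 s=4: L1-HIT | VC []
  [2] addr=0xae blk=10 s=2: MISS | VC []
  [3] addr=0x2cf blk=44 s=4: L1-HIT | VC []
  [4] addr=0xa1 blk=10 s=2: L1-HIT | VC []
  [5] addr=0x326 blk=50 s=2: MISS | VC [10]
  [6] addr=0xa5 blk=10 s=2: VC-HIT | VC [50]
  [7] addr=0x2af blk=42 s=2: MISS | VC [50, 10]
  [8] addr=0xa4 blk=10 s=2: VC-HIT | VC [50, 42]
  [9] addr=0xab blk=10 s=2: L1-HIT | VC [50, 42]
  [10] addr=0xa8 blk=10 s=2: L1-HIT | VC [50, 42]
  [11] addr=0xa3 blk=10 s=2: L1-HIT | VC [50, 42]

VC = [50, 42]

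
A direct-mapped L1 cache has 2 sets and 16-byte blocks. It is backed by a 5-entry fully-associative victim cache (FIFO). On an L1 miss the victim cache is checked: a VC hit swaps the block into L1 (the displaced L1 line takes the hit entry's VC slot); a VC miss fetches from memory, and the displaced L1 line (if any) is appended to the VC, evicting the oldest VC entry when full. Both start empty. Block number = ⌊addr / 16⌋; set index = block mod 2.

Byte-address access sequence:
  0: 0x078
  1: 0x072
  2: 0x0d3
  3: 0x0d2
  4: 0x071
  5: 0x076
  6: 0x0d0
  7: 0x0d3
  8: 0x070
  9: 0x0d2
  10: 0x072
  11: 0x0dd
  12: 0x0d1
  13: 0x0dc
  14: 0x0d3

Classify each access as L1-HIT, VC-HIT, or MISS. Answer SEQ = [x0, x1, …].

0: 0x78 (blk 7, set 1) → MISS  vc=[]
1: 0x72 (blk 7, set 1) → L1-HIT  vc=[]
2: 0xd3 (blk 13, set 1) → MISS  vc=[7]
3: 0xd2 (blk 13, set 1) → L1-HIT  vc=[7]
4: 0x71 (blk 7, set 1) → VC-HIT  vc=[13]
5: 0x76 (blk 7, set 1) → L1-HIT  vc=[13]
6: 0xd0 (blk 13, set 1) → VC-HIT  vc=[7]
7: 0xd3 (blk 13, set 1) → L1-HIT  vc=[7]
8: 0x70 (blk 7, set 1) → VC-HIT  vc=[13]
9: 0xd2 (blk 13, set 1) → VC-HIT  vc=[7]
10: 0x72 (blk 7, set 1) → VC-HIT  vc=[13]
11: 0xdd (blk 13, set 1) → VC-HIT  vc=[7]
12: 0xd1 (blk 13, set 1) → L1-HIT  vc=[7]
13: 0xdc (blk 13, set 1) → L1-HIT  vc=[7]
14: 0xd3 (blk 13, set 1) → L1-HIT  vc=[7]

SEQ = [MISS, L1-HIT, MISS, L1-HIT, VC-HIT, L1-HIT, VC-HIT, L1-HIT, VC-HIT, VC-HIT, VC-HIT, VC-HIT, L1-HIT, L1-HIT, L1-HIT]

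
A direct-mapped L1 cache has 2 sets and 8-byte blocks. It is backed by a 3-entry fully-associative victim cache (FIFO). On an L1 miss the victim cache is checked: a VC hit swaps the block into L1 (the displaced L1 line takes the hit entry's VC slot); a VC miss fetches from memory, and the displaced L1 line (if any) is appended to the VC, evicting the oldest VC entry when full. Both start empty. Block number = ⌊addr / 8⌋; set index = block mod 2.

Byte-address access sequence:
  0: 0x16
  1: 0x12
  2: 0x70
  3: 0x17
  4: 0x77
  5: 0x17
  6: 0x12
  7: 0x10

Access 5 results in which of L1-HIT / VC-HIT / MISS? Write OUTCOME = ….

0: 0x16 (blk 2, set 0) → MISS  vc=[]
1: 0x12 (blk 2, set 0) → L1-HIT  vc=[]
2: 0x70 (blk 14, set 0) → MISS  vc=[2]
3: 0x17 (blk 2, set 0) → VC-HIT  vc=[14]
4: 0x77 (blk 14, set 0) → VC-HIT  vc=[2]
5: 0x17 (blk 2, set 0) → VC-HIT  vc=[14]
6: 0x12 (blk 2, set 0) → L1-HIT  vc=[14]
7: 0x10 (blk 2, set 0) → L1-HIT  vc=[14]

OUTCOME = VC-HIT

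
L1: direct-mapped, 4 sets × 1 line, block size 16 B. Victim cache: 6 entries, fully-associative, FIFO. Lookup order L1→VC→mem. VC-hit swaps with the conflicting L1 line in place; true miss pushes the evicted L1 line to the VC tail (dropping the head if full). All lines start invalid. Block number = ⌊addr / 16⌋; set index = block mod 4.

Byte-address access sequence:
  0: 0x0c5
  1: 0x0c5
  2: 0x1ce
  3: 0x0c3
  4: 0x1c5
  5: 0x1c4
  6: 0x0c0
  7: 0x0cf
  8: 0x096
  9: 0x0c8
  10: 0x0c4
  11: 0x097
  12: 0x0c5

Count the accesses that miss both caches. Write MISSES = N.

MISSES = 3

#0 0xc5→b12/s0 MISS; vc=[]
#1 0xc5→b12/s0 L1-HIT; vc=[]
#2 0x1ce→b28/s0 MISS; vc=[12]
#3 0xc3→b12/s0 VC-HIT; vc=[28]
#4 0x1c5→b28/s0 VC-HIT; vc=[12]
#5 0x1c4→b28/s0 L1-HIT; vc=[12]
#6 0xc0→b12/s0 VC-HIT; vc=[28]
#7 0xcf→b12/s0 L1-HIT; vc=[28]
#8 0x96→b9/s1 MISS; vc=[28]
#9 0xc8→b12/s0 L1-HIT; vc=[28]
#10 0xc4→b12/s0 L1-HIT; vc=[28]
#11 0x97→b9/s1 L1-HIT; vc=[28]
#12 0xc5→b12/s0 L1-HIT; vc=[28]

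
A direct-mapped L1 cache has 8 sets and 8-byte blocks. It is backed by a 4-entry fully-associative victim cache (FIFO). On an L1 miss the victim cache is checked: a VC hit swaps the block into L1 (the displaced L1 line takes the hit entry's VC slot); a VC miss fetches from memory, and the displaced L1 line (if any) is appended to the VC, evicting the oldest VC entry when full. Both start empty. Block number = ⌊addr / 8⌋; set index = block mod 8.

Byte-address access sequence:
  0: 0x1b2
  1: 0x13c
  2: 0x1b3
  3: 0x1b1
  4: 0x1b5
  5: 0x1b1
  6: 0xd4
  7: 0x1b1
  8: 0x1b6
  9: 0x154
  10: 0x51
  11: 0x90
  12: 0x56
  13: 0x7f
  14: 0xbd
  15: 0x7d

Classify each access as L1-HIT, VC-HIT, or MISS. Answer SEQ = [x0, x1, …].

SEQ = [MISS, MISS, L1-HIT, L1-HIT, L1-HIT, L1-HIT, MISS, L1-HIT, L1-HIT, MISS, MISS, MISS, VC-HIT, MISS, MISS, VC-HIT]

0: 0x1b2 (blk 54, set 6) → MISS  vc=[]
1: 0x13c (blk 39, set 7) → MISS  vc=[]
2: 0x1b3 (blk 54, set 6) → L1-HIT  vc=[]
3: 0x1b1 (blk 54, set 6) → L1-HIT  vc=[]
4: 0x1b5 (blk 54, set 6) → L1-HIT  vc=[]
5: 0x1b1 (blk 54, set 6) → L1-HIT  vc=[]
6: 0xd4 (blk 26, set 2) → MISS  vc=[]
7: 0x1b1 (blk 54, set 6) → L1-HIT  vc=[]
8: 0x1b6 (blk 54, set 6) → L1-HIT  vc=[]
9: 0x154 (blk 42, set 2) → MISS  vc=[26]
10: 0x51 (blk 10, set 2) → MISS  vc=[26, 42]
11: 0x90 (blk 18, set 2) → MISS  vc=[26, 42, 10]
12: 0x56 (blk 10, set 2) → VC-HIT  vc=[26, 42, 18]
13: 0x7f (blk 15, set 7) → MISS  vc=[26, 42, 18, 39]
14: 0xbd (blk 23, set 7) → MISS  vc=[42, 18, 39, 15]
15: 0x7d (blk 15, set 7) → VC-HIT  vc=[42, 18, 39, 23]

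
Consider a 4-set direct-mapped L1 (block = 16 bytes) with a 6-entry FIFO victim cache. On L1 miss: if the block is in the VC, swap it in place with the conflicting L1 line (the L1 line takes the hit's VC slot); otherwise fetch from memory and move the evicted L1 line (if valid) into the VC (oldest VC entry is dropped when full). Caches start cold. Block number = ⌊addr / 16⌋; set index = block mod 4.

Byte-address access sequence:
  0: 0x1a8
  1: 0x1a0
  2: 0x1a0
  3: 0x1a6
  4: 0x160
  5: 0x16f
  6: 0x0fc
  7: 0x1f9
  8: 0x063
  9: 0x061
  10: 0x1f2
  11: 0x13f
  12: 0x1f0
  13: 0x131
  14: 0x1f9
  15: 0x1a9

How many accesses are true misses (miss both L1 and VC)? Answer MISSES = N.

MISSES = 6

#0 0x1a8→b26/s2 MISS; vc=[]
#1 0x1a0→b26/s2 L1-HIT; vc=[]
#2 0x1a0→b26/s2 L1-HIT; vc=[]
#3 0x1a6→b26/s2 L1-HIT; vc=[]
#4 0x160→b22/s2 MISS; vc=[26]
#5 0x16f→b22/s2 L1-HIT; vc=[26]
#6 0xfc→b15/s3 MISS; vc=[26]
#7 0x1f9→b31/s3 MISS; vc=[26,15]
#8 0x63→b6/s2 MISS; vc=[26,15,22]
#9 0x61→b6/s2 L1-HIT; vc=[26,15,22]
#10 0x1f2→b31/s3 L1-HIT; vc=[26,15,22]
#11 0x13f→b19/s3 MISS; vc=[26,15,22,31]
#12 0x1f0→b31/s3 VC-HIT; vc=[26,15,22,19]
#13 0x131→b19/s3 VC-HIT; vc=[26,15,22,31]
#14 0x1f9→b31/s3 VC-HIT; vc=[26,15,22,19]
#15 0x1a9→b26/s2 VC-HIT; vc=[6,15,22,19]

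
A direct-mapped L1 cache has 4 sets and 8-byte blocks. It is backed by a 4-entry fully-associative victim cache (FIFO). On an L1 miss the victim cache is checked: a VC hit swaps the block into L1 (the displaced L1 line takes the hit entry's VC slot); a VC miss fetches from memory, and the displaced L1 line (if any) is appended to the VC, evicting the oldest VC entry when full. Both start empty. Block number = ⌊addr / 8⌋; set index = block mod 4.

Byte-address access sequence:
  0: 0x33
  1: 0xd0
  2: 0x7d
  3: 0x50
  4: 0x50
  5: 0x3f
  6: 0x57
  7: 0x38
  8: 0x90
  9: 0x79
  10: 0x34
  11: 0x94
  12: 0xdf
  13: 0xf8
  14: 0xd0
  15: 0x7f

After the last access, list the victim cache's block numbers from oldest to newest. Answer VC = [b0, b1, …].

VC = [10, 31, 27, 18]

0: 0x33 (blk 6, set 2) → MISS  vc=[]
1: 0xd0 (blk 26, set 2) → MISS  vc=[6]
2: 0x7d (blk 15, set 3) → MISS  vc=[6]
3: 0x50 (blk 10, set 2) → MISS  vc=[6, 26]
4: 0x50 (blk 10, set 2) → L1-HIT  vc=[6, 26]
5: 0x3f (blk 7, set 3) → MISS  vc=[6, 26, 15]
6: 0x57 (blk 10, set 2) → L1-HIT  vc=[6, 26, 15]
7: 0x38 (blk 7, set 3) → L1-HIT  vc=[6, 26, 15]
8: 0x90 (blk 18, set 2) → MISS  vc=[6, 26, 15, 10]
9: 0x79 (blk 15, set 3) → VC-HIT  vc=[6, 26, 7, 10]
10: 0x34 (blk 6, set 2) → VC-HIT  vc=[18, 26, 7, 10]
11: 0x94 (blk 18, set 2) → VC-HIT  vc=[6, 26, 7, 10]
12: 0xdf (blk 27, set 3) → MISS  vc=[26, 7, 10, 15]
13: 0xf8 (blk 31, set 3) → MISS  vc=[7, 10, 15, 27]
14: 0xd0 (blk 26, set 2) → MISS  vc=[10, 15, 27, 18]
15: 0x7f (blk 15, set 3) → VC-HIT  vc=[10, 31, 27, 18]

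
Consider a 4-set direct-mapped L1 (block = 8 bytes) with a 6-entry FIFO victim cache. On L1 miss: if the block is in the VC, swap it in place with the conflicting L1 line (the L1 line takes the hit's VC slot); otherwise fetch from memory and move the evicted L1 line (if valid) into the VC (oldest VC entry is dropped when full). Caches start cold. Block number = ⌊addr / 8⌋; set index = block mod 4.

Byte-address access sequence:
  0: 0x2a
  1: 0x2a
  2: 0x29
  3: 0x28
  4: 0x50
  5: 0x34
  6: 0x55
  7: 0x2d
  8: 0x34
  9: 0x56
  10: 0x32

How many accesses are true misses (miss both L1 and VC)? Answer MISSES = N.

  [0] addr=0x2a blk=5 s=1: MISS | VC []
  [1] addr=0x2a blk=5 s=1: L1-HIT | VC []
  [2] addr=0x29 blk=5 s=1: L1-HIT | VC []
  [3] addr=0x28 blk=5 s=1: L1-HIT | VC []
  [4] addr=0x50 blk=10 s=2: MISS | VC []
  [5] addr=0x34 blk=6 s=2: MISS | VC [10]
  [6] addr=0x55 blk=10 s=2: VC-HIT | VC [6]
  [7] addr=0x2d blk=5 s=1: L1-HIT | VC [6]
  [8] addr=0x34 blk=6 s=2: VC-HIT | VC [10]
  [9] addr=0x56 blk=10 s=2: VC-HIT | VC [6]
  [10] addr=0x32 blk=6 s=2: VC-HIT | VC [10]

MISSES = 3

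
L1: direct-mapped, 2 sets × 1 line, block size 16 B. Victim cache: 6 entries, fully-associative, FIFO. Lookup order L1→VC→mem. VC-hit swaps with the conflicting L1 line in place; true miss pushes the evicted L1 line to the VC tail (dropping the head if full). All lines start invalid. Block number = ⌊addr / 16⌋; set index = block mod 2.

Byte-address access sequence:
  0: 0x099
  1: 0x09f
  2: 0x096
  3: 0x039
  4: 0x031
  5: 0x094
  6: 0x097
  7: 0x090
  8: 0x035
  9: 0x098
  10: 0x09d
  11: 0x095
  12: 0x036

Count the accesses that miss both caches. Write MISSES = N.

#0 0x99→b9/s1 MISS; vc=[]
#1 0x9f→b9/s1 L1-HIT; vc=[]
#2 0x96→b9/s1 L1-HIT; vc=[]
#3 0x39→b3/s1 MISS; vc=[9]
#4 0x31→b3/s1 L1-HIT; vc=[9]
#5 0x94→b9/s1 VC-HIT; vc=[3]
#6 0x97→b9/s1 L1-HIT; vc=[3]
#7 0x90→b9/s1 L1-HIT; vc=[3]
#8 0x35→b3/s1 VC-HIT; vc=[9]
#9 0x98→b9/s1 VC-HIT; vc=[3]
#10 0x9d→b9/s1 L1-HIT; vc=[3]
#11 0x95→b9/s1 L1-HIT; vc=[3]
#12 0x36→b3/s1 VC-HIT; vc=[9]

MISSES = 2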